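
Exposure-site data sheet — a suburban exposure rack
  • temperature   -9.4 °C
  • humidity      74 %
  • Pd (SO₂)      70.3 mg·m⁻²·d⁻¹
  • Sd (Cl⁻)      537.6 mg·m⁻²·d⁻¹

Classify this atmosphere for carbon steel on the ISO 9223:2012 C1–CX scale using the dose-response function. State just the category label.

carbon steel: f(T) = +0.150·(T−10) [T≤10 °C] = -2.9100
  SO₂ term: 1.77·70.3^0.52·exp(0.02·74-2.9100) = 3.867
  Sd branch = 0.102·Sd^0.62·e^(0.033·RH+0.04·T) = 39.7 μm/a
  sum: 3.867 + 39.7 → r_corr = 43.56 μm/a
ISO 9223 Table 2 (carbon steel): 25 < 43.6 ≤ 50 μm/a ⇒ C3

C3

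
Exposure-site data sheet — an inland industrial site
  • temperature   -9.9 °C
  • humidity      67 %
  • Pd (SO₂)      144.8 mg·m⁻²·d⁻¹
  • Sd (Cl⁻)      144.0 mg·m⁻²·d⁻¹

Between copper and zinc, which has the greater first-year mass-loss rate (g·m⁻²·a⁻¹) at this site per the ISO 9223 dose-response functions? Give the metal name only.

zinc

copper: f(T) = +0.126·(T−10) [T≤10 °C] = -2.5074
  sulphur-dioxide contribution → 0.08201 μm/a
  chloride contribution → 0.2694 μm/a
  ⇒ r_corr(copper) = 0.3514 μm/a
  mass loss = 0.3514 μm/a × 8.96 g/cm³ = 3.148 g·m⁻²·a⁻¹
zinc: T≤10 °C ⇒ hinge +0.038·(-9.9−10) = -0.7562
  sulphur-dioxide contribution → 1.179 μm/a
  chloride contribution → 0.2191 μm/a
  total first-year rate 1.398 μm/a
  mass loss = 1.398 μm/a × 7.14 g/cm³ = 9.98 g·m⁻²·a⁻¹
Ordering by g·m⁻²·a⁻¹: zinc (9.98) > copper (3.15)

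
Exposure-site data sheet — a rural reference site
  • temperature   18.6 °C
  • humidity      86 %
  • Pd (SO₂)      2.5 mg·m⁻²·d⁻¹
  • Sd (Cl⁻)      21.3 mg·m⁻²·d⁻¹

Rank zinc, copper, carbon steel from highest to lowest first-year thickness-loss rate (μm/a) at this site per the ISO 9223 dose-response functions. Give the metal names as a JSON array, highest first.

zinc: temperature factor f = -0.071·(8.6) = -0.6106
  sulphur-dioxide contribution → 0.5477 μm/a
  chloride contribution → 0.9675 μm/a
  total first-year rate 1.515 μm/a
copper: f(T) = -0.080·(T−10) [T>10 °C] = -0.6880
  sulphur-dioxide contribution → 0.5402 μm/a
  chloride contribution → 1.288 μm/a
  total first-year rate 1.828 μm/a
carbon steel: T>10 °C ⇒ hinge -0.054·(18.6−10) = -0.4644
  sulphur-dioxide contribution → 10 μm/a
  chloride contribution → 24.43 μm/a
  ⇒ r_corr(carbon steel) = 34.43 μm/a
Ordering by μm/a: carbon steel (34.4) > copper (1.83) > zinc (1.52)

["carbon steel", "copper", "zinc"]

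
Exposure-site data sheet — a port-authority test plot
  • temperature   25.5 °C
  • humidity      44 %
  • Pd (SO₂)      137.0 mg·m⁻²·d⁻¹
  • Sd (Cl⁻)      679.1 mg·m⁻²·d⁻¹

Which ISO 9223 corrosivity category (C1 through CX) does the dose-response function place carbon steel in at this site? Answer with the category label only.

carbon steel: f(T) = -0.054·(T−10) [T>10 °C] = -0.8370
  Pd branch = 1.77·Pd^0.52·e^(0.02·RH+f) = 23.86 μm/a
  Cl⁻ term: 0.102·679.1^0.62·exp(0.033·44+0.04·25.5) = 68.86
  r_corr = 23.86 + 68.86 = 92.73 μm/a
92.7 μm/a falls in (80, 200] for carbon steel → category C5

C5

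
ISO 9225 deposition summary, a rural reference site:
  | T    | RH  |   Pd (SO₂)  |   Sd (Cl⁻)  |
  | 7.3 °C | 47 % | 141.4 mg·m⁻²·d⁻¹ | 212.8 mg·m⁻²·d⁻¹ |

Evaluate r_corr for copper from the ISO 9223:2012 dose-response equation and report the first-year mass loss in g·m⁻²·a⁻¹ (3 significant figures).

r_corr = 4.99 g·m⁻²·a⁻¹

copper: T≤10 °C ⇒ hinge +0.126·(7.3−10) = -0.3402
  sulphur-dioxide contribution → 0.2187 μm/a
  chloride contribution → 0.3384 μm/a
  total first-year rate 0.5572 μm/a
Convert to mass loss: 0.5572 μm/a × 8.96 g/cm³ = 4.992 g·m⁻²·a⁻¹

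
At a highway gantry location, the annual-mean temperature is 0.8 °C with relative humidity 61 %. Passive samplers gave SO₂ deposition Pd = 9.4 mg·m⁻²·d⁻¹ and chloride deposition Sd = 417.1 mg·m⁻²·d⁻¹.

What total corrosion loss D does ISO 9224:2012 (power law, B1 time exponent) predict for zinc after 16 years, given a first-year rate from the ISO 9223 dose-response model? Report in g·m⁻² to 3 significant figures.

D(16) = 92.1 g·m⁻²

zinc: T≤10 °C ⇒ hinge +0.038·(0.8−10) = -0.3496
  Pd branch = 0.0129·Pd^0.44·e^(0.046·RH+f) = 0.4032 μm/a
  Sd branch = 0.0175·Sd^0.57·e^(0.008·RH+0.085·T) = 0.9507 μm/a
  sum: 0.4032 + 0.9507 → r_corr = 1.354 μm/a
Power-law: D(16) = r_corr · 16^0.813
  D(16) = 1.354 × 16^0.813 = 1.354 × 9.527 = 12.9 μm
  Mass loss = 12.9 μm × 7.14 g/cm³ = 92.1 g·m⁻²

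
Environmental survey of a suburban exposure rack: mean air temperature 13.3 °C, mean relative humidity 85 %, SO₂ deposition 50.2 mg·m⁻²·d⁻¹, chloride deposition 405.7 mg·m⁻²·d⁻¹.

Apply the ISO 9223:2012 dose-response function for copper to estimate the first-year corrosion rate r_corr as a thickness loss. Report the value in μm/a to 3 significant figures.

r_corr = 3.82 μm/a

copper: f(T) = -0.080·(T−10) [T>10 °C] = -0.2640
  sulphur-dioxide contribution → 1.697 μm/a
  chloride contribution → 2.123 μm/a
  ⇒ r_corr(copper) = 3.82 μm/a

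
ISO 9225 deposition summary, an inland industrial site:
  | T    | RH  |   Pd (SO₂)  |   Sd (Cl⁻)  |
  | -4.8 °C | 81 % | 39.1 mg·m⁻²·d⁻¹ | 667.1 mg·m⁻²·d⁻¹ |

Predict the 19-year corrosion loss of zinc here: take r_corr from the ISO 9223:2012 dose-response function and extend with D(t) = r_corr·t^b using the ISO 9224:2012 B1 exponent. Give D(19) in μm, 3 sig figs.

zinc: T≤10 °C ⇒ hinge +0.038·(-4.8−10) = -0.5624
  Pd branch = 0.0129·Pd^0.44·e^(0.046·RH+f) = 1.531 μm/a
  Sd branch = 0.0175·Sd^0.57·e^(0.008·RH+0.085·T) = 0.9059 μm/a
  sum: 1.531 + 0.9059 → r_corr = 2.437 μm/a
ISO 9224: D(t) = r_corr · t^b with b = 0.813 (zinc, B1)
  D(19) = 2.437 × 19^0.813 = 2.437 × 10.96 = 26.7 μm

D(19) = 26.7 μm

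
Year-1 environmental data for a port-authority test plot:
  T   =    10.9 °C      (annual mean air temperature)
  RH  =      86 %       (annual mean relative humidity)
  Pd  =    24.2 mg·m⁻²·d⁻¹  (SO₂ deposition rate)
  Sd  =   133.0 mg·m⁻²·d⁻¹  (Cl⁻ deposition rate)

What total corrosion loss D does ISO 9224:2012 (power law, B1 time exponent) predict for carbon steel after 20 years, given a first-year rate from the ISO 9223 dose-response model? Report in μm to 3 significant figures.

carbon steel: temperature factor f = -0.054·(0.9) = -0.0486
  SO₂ term: 1.77·24.2^0.52·exp(0.02·86-0.0486) = 49.37
  Cl⁻ term: 0.102·133.0^0.62·exp(0.033·86+0.04·10.9) = 55.88
  sum: 49.37 + 55.88 → r_corr = 105.2 μm/a
ISO 9224: D(t) = r_corr · t^b with b = 0.523 (carbon steel, B1)
  D(20) = 105.2 × 20^0.523 = 105.2 × 4.791 = 504.3 μm

D(20) = 504 μm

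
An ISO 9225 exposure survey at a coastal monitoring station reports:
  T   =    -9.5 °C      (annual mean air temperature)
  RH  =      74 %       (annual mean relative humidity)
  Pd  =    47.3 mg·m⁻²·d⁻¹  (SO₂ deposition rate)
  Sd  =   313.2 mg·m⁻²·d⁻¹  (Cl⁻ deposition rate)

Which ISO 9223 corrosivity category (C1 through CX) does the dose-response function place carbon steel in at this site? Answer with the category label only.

C3

carbon steel: temperature factor f = +0.150·(-19.5) = -2.9250
  SO₂ term: 1.77·47.3^0.52·exp(0.02·74-2.9250) = 3.1
  Cl⁻ term: 0.102·313.2^0.62·exp(0.033·74+0.04·-9.5) = 28.28
  r_corr = 3.1 + 28.28 = 31.38 μm/a
31.4 μm/a falls in (25, 50] for carbon steel → category C3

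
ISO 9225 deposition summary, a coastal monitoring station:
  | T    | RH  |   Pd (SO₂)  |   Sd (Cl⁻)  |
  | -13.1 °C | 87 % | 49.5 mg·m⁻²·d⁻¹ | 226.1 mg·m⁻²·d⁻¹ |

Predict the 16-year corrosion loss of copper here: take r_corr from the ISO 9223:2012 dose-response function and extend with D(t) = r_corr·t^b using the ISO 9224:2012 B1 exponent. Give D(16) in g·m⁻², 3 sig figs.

copper: temperature factor f = +0.126·(-23.1) = -2.9106
  sulphur-dioxide contribution → 0.1349 μm/a
  chloride contribution → 0.5343 μm/a
  ⇒ r_corr(copper) = 0.6693 μm/a
Power-law: D(16) = r_corr · 16^0.667
  D(16) = 0.6693 × 16^0.667 = 0.6693 × 6.355 = 4.253 μm
  Mass loss = 4.253 μm × 8.96 g/cm³ = 38.11 g·m⁻²

D(16) = 38.1 g·m⁻²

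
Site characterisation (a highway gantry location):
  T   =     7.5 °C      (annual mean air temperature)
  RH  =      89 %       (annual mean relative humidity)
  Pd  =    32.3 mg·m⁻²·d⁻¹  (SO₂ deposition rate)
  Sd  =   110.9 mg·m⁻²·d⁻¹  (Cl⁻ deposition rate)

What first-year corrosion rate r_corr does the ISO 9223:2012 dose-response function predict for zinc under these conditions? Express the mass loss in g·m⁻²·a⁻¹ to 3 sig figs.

zinc: T≤10 °C ⇒ hinge +0.038·(7.5−10) = -0.0950
  SO₂ term: 0.0129·32.3^0.44·exp(0.046·89-0.0950) = 3.246
  Cl⁻ term: 0.0175·110.9^0.57·exp(0.008·89+0.085·7.5) = 0.9879
  r_corr = 3.246 + 0.9879 = 4.234 μm/a
Convert to mass loss: 4.234 μm/a × 7.14 g/cm³ = 30.23 g·m⁻²·a⁻¹

r_corr = 30.2 g·m⁻²·a⁻¹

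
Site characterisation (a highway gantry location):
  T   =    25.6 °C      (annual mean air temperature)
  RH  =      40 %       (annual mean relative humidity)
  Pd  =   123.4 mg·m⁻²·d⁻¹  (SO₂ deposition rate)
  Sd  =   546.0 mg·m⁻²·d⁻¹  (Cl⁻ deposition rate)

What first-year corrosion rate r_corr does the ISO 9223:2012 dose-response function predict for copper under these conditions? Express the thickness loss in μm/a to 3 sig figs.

r_corr = 0.888 μm/a

copper: T>10 °C ⇒ hinge -0.080·(25.6−10) = -1.2480
  Pd branch = 0.0053·Pd^0.26·e^(0.059·RH+f) = 0.05636 μm/a
  Cl⁻ term: 0.01025·546.0^0.27·exp(0.036·40+0.049·25.6) = 0.8316
  sum: 0.05636 + 0.8316 → r_corr = 0.888 μm/a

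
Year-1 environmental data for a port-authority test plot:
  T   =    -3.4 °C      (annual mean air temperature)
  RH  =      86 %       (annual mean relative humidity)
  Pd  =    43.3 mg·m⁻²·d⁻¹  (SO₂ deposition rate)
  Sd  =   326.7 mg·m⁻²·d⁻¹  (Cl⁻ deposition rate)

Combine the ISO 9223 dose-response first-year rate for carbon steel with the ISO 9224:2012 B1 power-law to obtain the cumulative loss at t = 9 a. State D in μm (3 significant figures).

carbon steel: T≤10 °C ⇒ hinge +0.150·(-3.4−10) = -2.0100
  SO₂ term: 1.77·43.3^0.52·exp(0.02·86-2.0100) = 9.397
  Sd branch = 0.102·Sd^0.62·e^(0.033·RH+0.04·T) = 55.06 μm/a
  sum: 9.397 + 55.06 → r_corr = 64.46 μm/a
Long-term exponent b (ISO 9224 Table 2, B1) = 0.523
  D(9) = 64.46 × 9^0.523 = 64.46 × 3.156 = 203.4 μm

D(9) = 203 μm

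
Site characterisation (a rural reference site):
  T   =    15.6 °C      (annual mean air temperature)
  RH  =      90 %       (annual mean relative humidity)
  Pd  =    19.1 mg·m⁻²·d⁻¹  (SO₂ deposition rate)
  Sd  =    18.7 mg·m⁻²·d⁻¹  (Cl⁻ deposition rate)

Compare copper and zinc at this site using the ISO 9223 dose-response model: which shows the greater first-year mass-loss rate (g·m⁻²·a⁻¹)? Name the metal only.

copper

copper: temperature factor f = -0.080·(5.6) = -0.4480
  sulphur-dioxide contribution → 1.475 μm/a
  chloride contribution → 1.239 μm/a
  ⇒ r_corr(copper) = 2.715 μm/a
  mass loss = 2.715 μm/a × 8.96 g/cm³ = 24.32 g·m⁻²·a⁻¹
zinc: temperature factor f = -0.071·(5.6) = -0.3976
  sulphur-dioxide contribution → 1.993 μm/a
  chloride contribution → 0.7187 μm/a
  total first-year rate 2.712 μm/a
  mass loss = 2.712 μm/a × 7.14 g/cm³ = 19.36 g·m⁻²·a⁻¹
Ordering by g·m⁻²·a⁻¹: copper (24.3) > zinc (19.4)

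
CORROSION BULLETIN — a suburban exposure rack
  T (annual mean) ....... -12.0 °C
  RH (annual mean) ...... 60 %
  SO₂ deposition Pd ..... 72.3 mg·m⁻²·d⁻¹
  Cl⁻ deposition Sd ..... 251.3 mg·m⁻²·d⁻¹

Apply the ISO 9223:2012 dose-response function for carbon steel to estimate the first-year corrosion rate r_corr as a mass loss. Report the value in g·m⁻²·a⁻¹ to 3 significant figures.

carbon steel: temperature factor f = +0.150·(-22.0) = -3.3000
  SO₂ term: 1.77·72.3^0.52·exp(0.02·60-3.3000) = 2.008
  Sd branch = 0.102·Sd^0.62·e^(0.033·RH+0.04·T) = 14.07 μm/a
  r_corr = 2.008 + 14.07 = 16.07 μm/a
Convert to mass loss: 16.07 μm/a × 7.85 g/cm³ = 126.2 g·m⁻²·a⁻¹

r_corr = 126 g·m⁻²·a⁻¹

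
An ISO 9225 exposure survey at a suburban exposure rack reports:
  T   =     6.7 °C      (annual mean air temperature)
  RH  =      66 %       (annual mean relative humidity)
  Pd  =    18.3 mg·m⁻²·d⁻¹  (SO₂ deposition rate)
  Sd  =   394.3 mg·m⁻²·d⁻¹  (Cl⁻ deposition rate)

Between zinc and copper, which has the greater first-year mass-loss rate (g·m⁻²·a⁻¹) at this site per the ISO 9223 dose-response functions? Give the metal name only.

zinc

zinc: temperature factor f = +0.038·(-3.3) = -0.1254
  Pd branch = 0.0129·Pd^0.44·e^(0.046·RH+f) = 0.8514 μm/a
  Cl⁻ term: 0.0175·394.3^0.57·exp(0.008·66+0.085·6.7) = 1.582
  r_corr = 0.8514 + 1.582 = 2.434 μm/a
  mass loss = 2.434 μm/a × 7.14 g/cm³ = 17.38 g·m⁻²·a⁻¹
copper: T≤10 °C ⇒ hinge +0.126·(6.7−10) = -0.4158
  SO₂ term: 0.0053·18.3^0.26·exp(0.059·66-0.4158) = 0.3657
  Sd branch = 0.01025·Sd^0.27·e^(0.036·RH+0.049·T) = 0.7692 μm/a
  r_corr = 0.3657 + 0.7692 = 1.135 μm/a
  mass loss = 1.135 μm/a × 8.96 g/cm³ = 10.17 g·m⁻²·a⁻¹
Ordering by g·m⁻²·a⁻¹: zinc (17.4) > copper (10.2)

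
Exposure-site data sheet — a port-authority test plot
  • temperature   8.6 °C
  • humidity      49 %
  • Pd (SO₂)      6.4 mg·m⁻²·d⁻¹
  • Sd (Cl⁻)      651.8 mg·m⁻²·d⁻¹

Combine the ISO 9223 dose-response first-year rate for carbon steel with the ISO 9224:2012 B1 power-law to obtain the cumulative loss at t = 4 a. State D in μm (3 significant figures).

carbon steel: temperature factor f = +0.150·(-1.4) = -0.2100
  SO₂ term: 1.77·6.4^0.52·exp(0.02·49-0.2100) = 10.04
  Sd branch = 0.102·Sd^0.62·e^(0.033·RH+0.04·T) = 40.27 μm/a
  r_corr = 10.04 + 40.27 = 50.31 μm/a
Power-law: D(4) = r_corr · 4^0.523
  D(4) = 50.31 × 4^0.523 = 50.31 × 2.065 = 103.9 μm

D(4) = 104 μm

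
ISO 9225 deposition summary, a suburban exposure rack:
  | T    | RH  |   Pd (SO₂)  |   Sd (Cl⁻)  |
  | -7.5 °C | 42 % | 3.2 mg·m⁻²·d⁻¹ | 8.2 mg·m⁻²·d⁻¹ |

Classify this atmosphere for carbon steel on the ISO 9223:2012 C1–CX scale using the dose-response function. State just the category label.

C2

carbon steel: f(T) = +0.150·(T−10) [T≤10 °C] = -2.6250
  sulphur-dioxide contribution → 0.5438 μm/a
  chloride contribution → 1.114 μm/a
  total first-year rate 1.658 μm/a
Category bounds: 1.3…25 μm/a bracket r_corr ⇒ C2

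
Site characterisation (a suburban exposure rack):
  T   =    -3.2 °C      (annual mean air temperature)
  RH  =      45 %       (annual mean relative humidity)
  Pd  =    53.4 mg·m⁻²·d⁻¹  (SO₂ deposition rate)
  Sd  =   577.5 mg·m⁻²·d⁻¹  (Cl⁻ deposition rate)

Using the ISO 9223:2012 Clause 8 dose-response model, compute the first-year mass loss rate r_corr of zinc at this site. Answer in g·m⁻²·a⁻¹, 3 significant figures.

r_corr = 7.66 g·m⁻²·a⁻¹

zinc: temperature factor f = +0.038·(-13.2) = -0.5016
  SO₂ term: 0.0129·53.4^0.44·exp(0.046·45-0.5016) = 0.3563
  Cl⁻ term: 0.0175·577.5^0.57·exp(0.008·45+0.085·-3.2) = 0.7167
  sum: 0.3563 + 0.7167 → r_corr = 1.073 μm/a
Convert to mass loss: 1.073 μm/a × 7.14 g/cm³ = 7.661 g·m⁻²·a⁻¹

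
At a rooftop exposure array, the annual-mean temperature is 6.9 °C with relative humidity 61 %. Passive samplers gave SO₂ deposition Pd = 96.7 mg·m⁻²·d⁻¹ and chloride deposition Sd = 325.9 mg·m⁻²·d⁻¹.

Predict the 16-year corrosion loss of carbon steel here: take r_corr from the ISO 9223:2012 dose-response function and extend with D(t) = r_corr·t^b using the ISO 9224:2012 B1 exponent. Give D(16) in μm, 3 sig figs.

D(16) = 328 μm

carbon steel: temperature factor f = +0.150·(-3.1) = -0.4650
  sulphur-dioxide contribution → 40.58 μm/a
  chloride contribution → 36.38 μm/a
  total first-year rate 76.95 μm/a
Power-law: D(16) = r_corr · 16^0.523
  D(16) = 76.95 × 16^0.523 = 76.95 × 4.263 = 328.1 μm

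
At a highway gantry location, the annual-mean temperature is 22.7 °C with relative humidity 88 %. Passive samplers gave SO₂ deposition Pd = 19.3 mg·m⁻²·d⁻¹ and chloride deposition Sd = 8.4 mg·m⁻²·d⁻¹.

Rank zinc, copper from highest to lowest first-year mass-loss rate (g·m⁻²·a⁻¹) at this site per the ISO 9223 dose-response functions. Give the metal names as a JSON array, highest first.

["copper", "zinc"]

zinc: f(T) = -0.071·(T−10) [T>10 °C] = -0.9017
  sulphur-dioxide contribution → 1.103 μm/a
  chloride contribution → 0.8196 μm/a
  total first-year rate 1.923 μm/a
  mass loss = 1.923 μm/a × 7.14 g/cm³ = 13.73 g·m⁻²·a⁻¹
copper: temperature factor f = -0.080·(12.7) = -1.0160
  sulphur-dioxide contribution → 0.745 μm/a
  chloride contribution → 1.316 μm/a
  ⇒ r_corr(copper) = 2.061 μm/a
  mass loss = 2.061 μm/a × 8.96 g/cm³ = 18.46 g·m⁻²·a⁻¹
Ordering by g·m⁻²·a⁻¹: copper (18.5) > zinc (13.7)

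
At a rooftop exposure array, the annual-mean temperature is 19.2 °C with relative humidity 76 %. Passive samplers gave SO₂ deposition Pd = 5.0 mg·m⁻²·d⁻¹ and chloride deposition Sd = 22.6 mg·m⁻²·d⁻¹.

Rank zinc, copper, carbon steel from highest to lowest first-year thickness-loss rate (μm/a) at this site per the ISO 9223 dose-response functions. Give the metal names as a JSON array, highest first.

["carbon steel", "zinc", "copper"]

zinc: f(T) = -0.071·(T−10) [T>10 °C] = -0.6532
  SO₂ term: 0.0129·5.0^0.44·exp(0.046·76-0.6532) = 0.4495
  Cl⁻ term: 0.0175·22.6^0.57·exp(0.008·76+0.085·19.2) = 0.9721
  sum: 0.4495 + 0.9721 → r_corr = 1.422 μm/a
copper: temperature factor f = -0.080·(9.2) = -0.7360
  SO₂ term: 0.0053·5.0^0.26·exp(0.059·76-0.7360) = 0.3418
  Cl⁻ term: 0.01025·22.6^0.27·exp(0.036·76+0.049·19.2) = 0.94
  r_corr = 0.3418 + 0.94 = 1.282 μm/a
carbon steel: T>10 °C ⇒ hinge -0.054·(19.2−10) = -0.4968
  Pd branch = 1.77·Pd^0.52·e^(0.02·RH+f) = 11.37 μm/a
  Sd branch = 0.102·Sd^0.62·e^(0.033·RH+0.04·T) = 18.66 μm/a
  r_corr = 11.37 + 18.66 = 30.03 μm/a
Ordering by μm/a: carbon steel (30) > zinc (1.42) > copper (1.28)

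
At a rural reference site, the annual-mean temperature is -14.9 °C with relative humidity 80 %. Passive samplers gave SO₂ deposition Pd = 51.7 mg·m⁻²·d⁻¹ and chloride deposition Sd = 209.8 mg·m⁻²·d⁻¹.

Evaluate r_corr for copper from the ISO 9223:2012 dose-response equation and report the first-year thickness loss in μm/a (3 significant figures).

copper: temperature factor f = +0.126·(-24.9) = -3.1374
  SO₂ term: 0.0053·51.7^0.26·exp(0.059·80-3.1374) = 0.07196
  Cl⁻ term: 0.01025·209.8^0.27·exp(0.036·80+0.049·-14.9) = 0.3726
  sum: 0.07196 + 0.3726 → r_corr = 0.4446 μm/a

r_corr = 0.445 μm/a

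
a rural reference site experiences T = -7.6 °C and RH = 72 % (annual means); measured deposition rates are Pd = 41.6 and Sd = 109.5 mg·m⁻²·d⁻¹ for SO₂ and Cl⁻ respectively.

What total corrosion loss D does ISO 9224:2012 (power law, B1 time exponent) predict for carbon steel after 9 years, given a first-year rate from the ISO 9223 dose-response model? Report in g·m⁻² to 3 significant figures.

D(9) = 461 g·m⁻²

carbon steel: T≤10 °C ⇒ hinge +0.150·(-7.6−10) = -2.6400
  Pd branch = 1.77·Pd^0.52·e^(0.02·RH+f) = 3.705 μm/a
  Sd branch = 0.102·Sd^0.62·e^(0.033·RH+0.04·T) = 14.89 μm/a
  sum: 3.705 + 14.89 → r_corr = 18.59 μm/a
ISO 9224: D(t) = r_corr · t^b with b = 0.523 (carbon steel, B1)
  D(9) = 18.59 × 9^0.523 = 18.59 × 3.156 = 58.68 μm
  Mass loss = 58.68 μm × 7.85 g/cm³ = 460.6 g·m⁻²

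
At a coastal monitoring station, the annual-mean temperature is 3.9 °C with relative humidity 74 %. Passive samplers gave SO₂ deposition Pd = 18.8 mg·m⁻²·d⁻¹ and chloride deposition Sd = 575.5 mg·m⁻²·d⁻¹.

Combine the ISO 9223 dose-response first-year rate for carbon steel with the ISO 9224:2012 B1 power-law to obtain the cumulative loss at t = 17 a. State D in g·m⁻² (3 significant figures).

carbon steel: f(T) = +0.150·(T−10) [T≤10 °C] = -0.9150
  SO₂ term: 1.77·18.8^0.52·exp(0.02·74-0.9150) = 14.32
  Cl⁻ term: 0.102·575.5^0.62·exp(0.033·74+0.04·3.9) = 70.49
  sum: 14.32 + 70.49 → r_corr = 84.81 μm/a
ISO 9224: D(t) = r_corr · t^b with b = 0.523 (carbon steel, B1)
  D(17) = 84.81 × 17^0.523 = 84.81 × 4.401 = 373.2 μm
  Mass loss = 373.2 μm × 7.85 g/cm³ = 2930 g·m⁻²

D(17) = 2.93e+03 g·m⁻²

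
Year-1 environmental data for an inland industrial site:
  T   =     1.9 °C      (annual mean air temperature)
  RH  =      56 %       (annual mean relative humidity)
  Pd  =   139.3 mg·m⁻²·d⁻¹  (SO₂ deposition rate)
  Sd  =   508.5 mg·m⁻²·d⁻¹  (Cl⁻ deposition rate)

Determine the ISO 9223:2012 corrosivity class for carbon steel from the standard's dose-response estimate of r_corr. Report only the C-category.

C4

carbon steel: temperature factor f = +0.150·(-8.1) = -1.2150
  SO₂ term: 1.77·139.3^0.52·exp(0.02·56-1.2150) = 20.97
  Cl⁻ term: 0.102·508.5^0.62·exp(0.033·56+0.04·1.9) = 33.27
  sum: 20.97 + 33.27 → r_corr = 54.24 μm/a
54.2 μm/a falls in (50, 80] for carbon steel → category C4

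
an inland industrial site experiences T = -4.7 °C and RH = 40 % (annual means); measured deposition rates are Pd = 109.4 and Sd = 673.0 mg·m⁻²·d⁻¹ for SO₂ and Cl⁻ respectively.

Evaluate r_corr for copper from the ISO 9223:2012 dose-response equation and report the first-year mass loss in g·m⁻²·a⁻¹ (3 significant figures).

copper: temperature factor f = +0.126·(-14.7) = -1.8522
  sulphur-dioxide contribution → 0.02985 μm/a
  chloride contribution → 0.1994 μm/a
  ⇒ r_corr(copper) = 0.2292 μm/a
Convert to mass loss: 0.2292 μm/a × 8.96 g/cm³ = 2.054 g·m⁻²·a⁻¹

r_corr = 2.05 g·m⁻²·a⁻¹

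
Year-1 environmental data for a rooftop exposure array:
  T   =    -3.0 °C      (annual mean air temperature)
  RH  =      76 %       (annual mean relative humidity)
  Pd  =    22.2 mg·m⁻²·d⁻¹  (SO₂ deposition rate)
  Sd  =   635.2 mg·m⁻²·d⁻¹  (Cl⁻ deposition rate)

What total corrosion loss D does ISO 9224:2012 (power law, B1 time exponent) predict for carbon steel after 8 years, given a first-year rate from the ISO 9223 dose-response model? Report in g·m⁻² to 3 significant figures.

D(8) = 1.55e+03 g·m⁻²

carbon steel: f(T) = +0.150·(T−10) [T≤10 °C] = -1.9500
  sulphur-dioxide contribution → 5.772 μm/a
  chloride contribution → 60.74 μm/a
  ⇒ r_corr(carbon steel) = 66.52 μm/a
Power-law: D(8) = r_corr · 8^0.523
  D(8) = 66.52 × 8^0.523 = 66.52 × 2.967 = 197.4 μm
  Mass loss = 197.4 μm × 7.85 g/cm³ = 1549 g·m⁻²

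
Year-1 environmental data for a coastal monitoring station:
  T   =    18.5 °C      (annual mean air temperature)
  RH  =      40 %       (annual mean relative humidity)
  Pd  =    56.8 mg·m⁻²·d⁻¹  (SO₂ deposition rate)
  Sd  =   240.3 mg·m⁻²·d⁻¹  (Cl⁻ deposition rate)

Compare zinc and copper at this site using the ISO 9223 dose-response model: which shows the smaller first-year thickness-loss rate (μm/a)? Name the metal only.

zinc: T>10 °C ⇒ hinge -0.071·(18.5−10) = -0.6035
  SO₂ term: 0.0129·56.8^0.44·exp(0.046·40-0.6035) = 0.2627
  Cl⁻ term: 0.0175·240.3^0.57·exp(0.008·40+0.085·18.5) = 2.642
  sum: 0.2627 + 2.642 → r_corr = 2.905 μm/a
copper: f(T) = -0.080·(T−10) [T>10 °C] = -0.6800
  Pd branch = 0.0053·Pd^0.26·e^(0.059·RH+f) = 0.08129 μm/a
  Cl⁻ term: 0.01025·240.3^0.27·exp(0.036·40+0.049·18.5) = 0.4705
  sum: 0.08129 + 0.4705 → r_corr = 0.5518 μm/a
Ordering by μm/a: zinc (2.9) > copper (0.552)

copper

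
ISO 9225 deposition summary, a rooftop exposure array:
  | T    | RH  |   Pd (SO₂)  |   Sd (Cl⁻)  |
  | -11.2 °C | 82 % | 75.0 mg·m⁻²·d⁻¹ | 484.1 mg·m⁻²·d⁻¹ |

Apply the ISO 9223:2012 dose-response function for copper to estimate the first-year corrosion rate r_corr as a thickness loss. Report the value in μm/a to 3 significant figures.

r_corr = 0.744 μm/a

copper: T≤10 °C ⇒ hinge +0.126·(-11.2−10) = -2.6712
  SO₂ term: 0.0053·75.0^0.26·exp(0.059·82-2.6712) = 0.1422
  Cl⁻ term: 0.01025·484.1^0.27·exp(0.036·82+0.049·-11.2) = 0.6017
  r_corr = 0.1422 + 0.6017 = 0.7438 μm/a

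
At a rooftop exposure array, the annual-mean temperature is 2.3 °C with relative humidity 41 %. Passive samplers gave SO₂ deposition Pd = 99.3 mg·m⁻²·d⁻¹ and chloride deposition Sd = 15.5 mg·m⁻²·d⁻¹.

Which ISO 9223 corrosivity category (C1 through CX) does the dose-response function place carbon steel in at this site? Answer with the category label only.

C2

carbon steel: temperature factor f = +0.150·(-7.7) = -1.1550
  Pd branch = 1.77·Pd^0.52·e^(0.02·RH+f) = 13.83 μm/a
  Cl⁻ term: 0.102·15.5^0.62·exp(0.033·41+0.04·2.3) = 2.367
  r_corr = 13.83 + 2.367 = 16.2 μm/a
16.2 μm/a falls in (1.3, 25] for carbon steel → category C2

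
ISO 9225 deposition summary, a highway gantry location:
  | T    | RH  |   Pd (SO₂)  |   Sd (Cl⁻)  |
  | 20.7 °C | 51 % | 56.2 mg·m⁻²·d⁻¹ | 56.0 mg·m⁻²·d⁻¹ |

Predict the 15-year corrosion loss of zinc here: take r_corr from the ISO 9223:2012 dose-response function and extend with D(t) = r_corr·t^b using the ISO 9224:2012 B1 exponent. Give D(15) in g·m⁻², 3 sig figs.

zinc: f(T) = -0.071·(T−10) [T>10 °C] = -0.7597
  Pd branch = 0.0129·Pd^0.44·e^(0.046·RH+f) = 0.371 μm/a
  Cl⁻ term: 0.0175·56.0^0.57·exp(0.008·51+0.085·20.7) = 1.516
  r_corr = 0.371 + 1.516 = 1.888 μm/a
Power-law: D(15) = r_corr · 15^0.813
  D(15) = 1.888 × 15^0.813 = 1.888 × 9.04 = 17.06 μm
  Mass loss = 17.06 μm × 7.14 g/cm³ = 121.8 g·m⁻²

D(15) = 122 g·m⁻²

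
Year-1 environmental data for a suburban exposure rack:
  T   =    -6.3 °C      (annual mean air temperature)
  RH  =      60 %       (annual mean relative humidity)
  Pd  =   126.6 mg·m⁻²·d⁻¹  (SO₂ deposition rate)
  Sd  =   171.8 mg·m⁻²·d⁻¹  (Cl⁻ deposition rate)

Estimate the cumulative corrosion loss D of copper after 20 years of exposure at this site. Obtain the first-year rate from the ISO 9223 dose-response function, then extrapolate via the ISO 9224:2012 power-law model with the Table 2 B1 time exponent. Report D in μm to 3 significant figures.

copper: temperature factor f = +0.126·(-16.3) = -2.0538
  sulphur-dioxide contribution → 0.08248 μm/a
  chloride contribution → 0.2619 μm/a
  ⇒ r_corr(copper) = 0.3444 μm/a
Long-term exponent b (ISO 9224 Table 2, B1) = 0.667
  D(20) = 0.3444 × 20^0.667 = 0.3444 × 7.375 = 2.54 μm

D(20) = 2.54 μm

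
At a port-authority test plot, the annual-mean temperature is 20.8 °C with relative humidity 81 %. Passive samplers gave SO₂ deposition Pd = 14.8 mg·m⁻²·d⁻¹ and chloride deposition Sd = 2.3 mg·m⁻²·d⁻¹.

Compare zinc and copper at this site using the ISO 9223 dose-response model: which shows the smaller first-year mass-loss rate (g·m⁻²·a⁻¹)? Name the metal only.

zinc

zinc: temperature factor f = -0.071·(10.8) = -0.7668
  SO₂ term: 0.0129·14.8^0.44·exp(0.046·81-0.7668) = 0.8141
  Cl⁻ term: 0.0175·2.3^0.57·exp(0.008·81+0.085·20.8) = 0.3151
  sum: 0.8141 + 0.3151 → r_corr = 1.129 μm/a
  mass loss = 1.129 μm/a × 7.14 g/cm³ = 8.063 g·m⁻²·a⁻¹
copper: T>10 °C ⇒ hinge -0.080·(20.8−10) = -0.8640
  Pd branch = 0.0053·Pd^0.26·e^(0.059·RH+f) = 0.5356 μm/a
  Sd branch = 0.01025·Sd^0.27·e^(0.036·RH+0.049·T) = 0.6568 μm/a
  r_corr = 0.5356 + 0.6568 = 1.192 μm/a
  mass loss = 1.192 μm/a × 8.96 g/cm³ = 10.68 g·m⁻²·a⁻¹
Ordering by g·m⁻²·a⁻¹: copper (10.7) > zinc (8.06)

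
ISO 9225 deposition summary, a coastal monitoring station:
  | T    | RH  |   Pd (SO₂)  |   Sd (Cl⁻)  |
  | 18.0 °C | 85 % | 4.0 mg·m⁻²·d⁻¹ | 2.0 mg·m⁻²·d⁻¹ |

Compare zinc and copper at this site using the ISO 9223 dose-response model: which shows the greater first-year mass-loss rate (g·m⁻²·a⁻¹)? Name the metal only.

zinc: T>10 °C ⇒ hinge -0.071·(18.0−10) = -0.5680
  sulphur-dioxide contribution → 0.6713 μm/a
  chloride contribution → 0.2368 μm/a
  total first-year rate 0.9081 μm/a
  mass loss = 0.9081 μm/a × 7.14 g/cm³ = 6.484 g·m⁻²·a⁻¹
copper: f(T) = -0.080·(T−10) [T>10 °C] = -0.6400
  sulphur-dioxide contribution → 0.6037 μm/a
  chloride contribution → 0.6368 μm/a
  ⇒ r_corr(copper) = 1.241 μm/a
  mass loss = 1.241 μm/a × 8.96 g/cm³ = 11.12 g·m⁻²·a⁻¹
Ordering by g·m⁻²·a⁻¹: copper (11.1) > zinc (6.48)

copper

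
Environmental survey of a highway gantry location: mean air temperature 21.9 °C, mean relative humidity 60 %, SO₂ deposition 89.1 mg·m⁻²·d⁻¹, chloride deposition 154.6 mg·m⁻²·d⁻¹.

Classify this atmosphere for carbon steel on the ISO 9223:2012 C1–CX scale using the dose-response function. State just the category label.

carbon steel: f(T) = -0.054·(T−10) [T>10 °C] = -0.6426
  SO₂ term: 1.77·89.1^0.52·exp(0.02·60-0.6426) = 31.91
  Cl⁻ term: 0.102·154.6^0.62·exp(0.033·60+0.04·21.9) = 40.39
  sum: 31.91 + 40.39 → r_corr = 72.3 μm/a
ISO 9223 Table 2 (carbon steel): 50 < 72.3 ≤ 80 μm/a ⇒ C4

C4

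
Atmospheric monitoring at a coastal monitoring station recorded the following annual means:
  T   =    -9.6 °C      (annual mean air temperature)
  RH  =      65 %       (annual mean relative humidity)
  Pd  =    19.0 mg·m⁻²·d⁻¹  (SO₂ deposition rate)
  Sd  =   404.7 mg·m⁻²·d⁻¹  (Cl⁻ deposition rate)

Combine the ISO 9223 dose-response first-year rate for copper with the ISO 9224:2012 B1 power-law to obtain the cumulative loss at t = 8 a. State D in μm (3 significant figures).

copper: temperature factor f = +0.126·(-19.6) = -2.4696
  sulphur-dioxide contribution → 0.04464 μm/a
  chloride contribution → 0.3362 μm/a
  ⇒ r_corr(copper) = 0.3808 μm/a
Long-term exponent b (ISO 9224 Table 2, B1) = 0.667
  D(8) = 0.3808 × 8^0.667 = 0.3808 × 4.003 = 1.524 μm

D(8) = 1.52 μm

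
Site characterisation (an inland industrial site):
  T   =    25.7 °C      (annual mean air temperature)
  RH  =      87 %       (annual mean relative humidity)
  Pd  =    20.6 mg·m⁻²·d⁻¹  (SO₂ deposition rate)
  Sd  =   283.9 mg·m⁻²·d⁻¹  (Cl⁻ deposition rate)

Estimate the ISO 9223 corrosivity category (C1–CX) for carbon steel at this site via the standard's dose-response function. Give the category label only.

carbon steel: T>10 °C ⇒ hinge -0.054·(25.7−10) = -0.8478
  sulphur-dioxide contribution → 20.83 μm/a
  chloride contribution → 167.1 μm/a
  total first-year rate 187.9 μm/a
Category bounds: 80…200 μm/a bracket r_corr ⇒ C5

C5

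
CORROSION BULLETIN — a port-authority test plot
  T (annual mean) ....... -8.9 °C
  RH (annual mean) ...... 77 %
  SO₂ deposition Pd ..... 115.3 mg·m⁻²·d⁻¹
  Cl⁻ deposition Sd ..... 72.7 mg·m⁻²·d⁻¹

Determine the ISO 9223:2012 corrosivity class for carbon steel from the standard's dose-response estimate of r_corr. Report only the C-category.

carbon steel: f(T) = +0.150·(T−10) [T≤10 °C] = -2.8350
  Pd branch = 1.77·Pd^0.52·e^(0.02·RH+f) = 5.724 μm/a
  Sd branch = 0.102·Sd^0.62·e^(0.033·RH+0.04·T) = 12.93 μm/a
  sum: 5.724 + 12.93 → r_corr = 18.66 μm/a
18.7 μm/a falls in (1.3, 25] for carbon steel → category C2

C2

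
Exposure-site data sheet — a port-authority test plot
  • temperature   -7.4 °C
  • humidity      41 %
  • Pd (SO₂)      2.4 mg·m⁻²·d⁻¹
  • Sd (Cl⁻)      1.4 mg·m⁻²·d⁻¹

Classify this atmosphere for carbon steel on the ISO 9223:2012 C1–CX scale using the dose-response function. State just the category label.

C1

carbon steel: temperature factor f = +0.150·(-17.4) = -2.6100
  Pd branch = 1.77·Pd^0.52·e^(0.02·RH+f) = 0.4659 μm/a
  Sd branch = 0.102·Sd^0.62·e^(0.033·RH+0.04·T) = 0.3616 μm/a
  sum: 0.4659 + 0.3616 → r_corr = 0.8275 μm/a
0.828 μm/a falls in (0, 1.3] for carbon steel → category C1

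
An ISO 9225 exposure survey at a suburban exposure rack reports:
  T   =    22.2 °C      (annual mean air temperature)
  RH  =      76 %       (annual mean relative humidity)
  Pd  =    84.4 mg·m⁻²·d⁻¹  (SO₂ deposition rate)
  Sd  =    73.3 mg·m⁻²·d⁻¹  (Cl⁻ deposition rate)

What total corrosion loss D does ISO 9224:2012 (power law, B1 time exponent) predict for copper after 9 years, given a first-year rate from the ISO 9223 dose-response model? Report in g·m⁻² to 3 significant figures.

copper: f(T) = -0.080·(T−10) [T>10 °C] = -0.9760
  Pd branch = 0.0053·Pd^0.26·e^(0.059·RH+f) = 0.5606 μm/a
  Cl⁻ term: 0.01025·73.3^0.27·exp(0.036·76+0.049·22.2) = 1.496
  r_corr = 0.5606 + 1.496 = 2.057 μm/a
Power-law: D(9) = r_corr · 9^0.667
  D(9) = 2.057 × 9^0.667 = 2.057 × 4.33 = 8.905 μm
  Mass loss = 8.905 μm × 8.96 g/cm³ = 79.79 g·m⁻²

D(9) = 79.8 g·m⁻²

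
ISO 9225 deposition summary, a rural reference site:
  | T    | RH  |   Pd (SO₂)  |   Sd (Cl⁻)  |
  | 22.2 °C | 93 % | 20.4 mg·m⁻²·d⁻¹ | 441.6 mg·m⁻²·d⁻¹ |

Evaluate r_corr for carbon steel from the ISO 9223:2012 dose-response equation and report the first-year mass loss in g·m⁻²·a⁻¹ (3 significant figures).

r_corr = 2.05e+03 g·m⁻²·a⁻¹

carbon steel: f(T) = -0.054·(T−10) [T>10 °C] = -0.6588
  SO₂ term: 1.77·20.4^0.52·exp(0.02·93-0.6588) = 28.23
  Cl⁻ term: 0.102·441.6^0.62·exp(0.033·93+0.04·22.2) = 232.8
  sum: 28.23 + 232.8 → r_corr = 261 μm/a
Convert to mass loss: 261 μm/a × 7.85 g/cm³ = 2049 g·m⁻²·a⁻¹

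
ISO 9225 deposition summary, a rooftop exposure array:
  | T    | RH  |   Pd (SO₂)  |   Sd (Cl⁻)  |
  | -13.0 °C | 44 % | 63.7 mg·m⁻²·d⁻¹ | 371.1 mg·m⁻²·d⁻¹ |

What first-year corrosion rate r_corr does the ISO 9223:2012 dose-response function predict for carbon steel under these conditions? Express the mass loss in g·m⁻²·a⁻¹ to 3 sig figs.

r_corr = 88.9 g·m⁻²·a⁻¹

carbon steel: temperature factor f = +0.150·(-23.0) = -3.4500
  Pd branch = 1.77·Pd^0.52·e^(0.02·RH+f) = 1.175 μm/a
  Cl⁻ term: 0.102·371.1^0.62·exp(0.033·44+0.04·-13.0) = 10.15
  sum: 1.175 + 10.15 → r_corr = 11.32 μm/a
Convert to mass loss: 11.32 μm/a × 7.85 g/cm³ = 88.9 g·m⁻²·a⁻¹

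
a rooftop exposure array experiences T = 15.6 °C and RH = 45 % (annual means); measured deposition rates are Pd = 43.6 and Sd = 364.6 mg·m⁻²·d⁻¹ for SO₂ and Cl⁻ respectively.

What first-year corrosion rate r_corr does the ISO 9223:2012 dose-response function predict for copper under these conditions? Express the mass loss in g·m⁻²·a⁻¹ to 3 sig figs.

copper: f(T) = -0.080·(T−10) [T>10 °C] = -0.4480
  SO₂ term: 0.0053·43.6^0.26·exp(0.059·45-0.4480) = 0.1285
  Sd branch = 0.01025·Sd^0.27·e^(0.036·RH+0.049·T) = 0.5469 μm/a
  r_corr = 0.1285 + 0.5469 = 0.6755 μm/a
Convert to mass loss: 0.6755 μm/a × 8.96 g/cm³ = 6.052 g·m⁻²·a⁻¹

r_corr = 6.05 g·m⁻²·a⁻¹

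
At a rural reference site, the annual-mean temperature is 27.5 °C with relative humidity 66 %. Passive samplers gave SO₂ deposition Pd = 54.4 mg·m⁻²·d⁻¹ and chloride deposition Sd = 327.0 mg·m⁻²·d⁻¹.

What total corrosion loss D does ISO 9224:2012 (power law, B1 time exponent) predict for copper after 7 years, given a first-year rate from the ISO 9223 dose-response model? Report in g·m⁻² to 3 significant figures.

copper: f(T) = -0.080·(T−10) [T>10 °C] = -1.4000
  sulphur-dioxide contribution → 0.1814 μm/a
  chloride contribution → 2.027 μm/a
  total first-year rate 2.208 μm/a
ISO 9224: D(t) = r_corr · t^b with b = 0.667 (copper, B1)
  D(7) = 2.208 × 7^0.667 = 2.208 × 3.662 = 8.085 μm
  Mass loss = 8.085 μm × 8.96 g/cm³ = 72.44 g·m⁻²

D(7) = 72.4 g·m⁻²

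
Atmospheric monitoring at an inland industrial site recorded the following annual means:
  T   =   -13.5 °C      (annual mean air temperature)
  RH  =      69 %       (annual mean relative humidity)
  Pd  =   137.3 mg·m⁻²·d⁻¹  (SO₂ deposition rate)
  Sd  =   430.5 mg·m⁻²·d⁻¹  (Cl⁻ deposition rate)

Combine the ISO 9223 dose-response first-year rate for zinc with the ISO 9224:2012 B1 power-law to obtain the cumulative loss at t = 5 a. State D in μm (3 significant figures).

D(5) = 5.21 μm

zinc: f(T) = +0.038·(T−10) [T≤10 °C] = -0.8930
  sulphur-dioxide contribution → 1.101 μm/a
  chloride contribution → 0.306 μm/a
  ⇒ r_corr(zinc) = 1.407 μm/a
ISO 9224: D(t) = r_corr · t^b with b = 0.813 (zinc, B1)
  D(5) = 1.407 × 5^0.813 = 1.407 × 3.701 = 5.207 μm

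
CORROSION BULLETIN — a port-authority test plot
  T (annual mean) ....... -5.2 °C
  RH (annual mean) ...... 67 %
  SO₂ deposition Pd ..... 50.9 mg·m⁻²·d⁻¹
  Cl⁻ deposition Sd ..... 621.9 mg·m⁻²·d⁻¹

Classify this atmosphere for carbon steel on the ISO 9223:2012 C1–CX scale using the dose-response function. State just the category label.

C3

carbon steel: f(T) = +0.150·(T−10) [T≤10 °C] = -2.2800
  Pd branch = 1.77·Pd^0.52·e^(0.02·RH+f) = 5.336 μm/a
  Sd branch = 0.102·Sd^0.62·e^(0.033·RH+0.04·T) = 40.79 μm/a
  sum: 5.336 + 40.79 → r_corr = 46.13 μm/a
ISO 9223 Table 2 (carbon steel): 25 < 46.1 ≤ 50 μm/a ⇒ C3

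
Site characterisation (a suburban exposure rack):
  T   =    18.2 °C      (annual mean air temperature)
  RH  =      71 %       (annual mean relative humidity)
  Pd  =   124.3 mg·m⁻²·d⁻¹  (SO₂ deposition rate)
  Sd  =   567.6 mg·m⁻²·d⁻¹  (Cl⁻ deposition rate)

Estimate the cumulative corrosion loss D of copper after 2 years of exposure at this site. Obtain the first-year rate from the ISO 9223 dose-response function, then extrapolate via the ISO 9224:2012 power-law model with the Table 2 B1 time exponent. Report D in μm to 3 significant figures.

copper: temperature factor f = -0.080·(8.2) = -0.6560
  sulphur-dioxide contribution → 0.6356 μm/a
  chloride contribution → 1.785 μm/a
  total first-year rate 2.421 μm/a
Power-law: D(2) = r_corr · 2^0.667
  D(2) = 2.421 × 2^0.667 = 2.421 × 1.588 = 3.844 μm

D(2) = 3.84 μm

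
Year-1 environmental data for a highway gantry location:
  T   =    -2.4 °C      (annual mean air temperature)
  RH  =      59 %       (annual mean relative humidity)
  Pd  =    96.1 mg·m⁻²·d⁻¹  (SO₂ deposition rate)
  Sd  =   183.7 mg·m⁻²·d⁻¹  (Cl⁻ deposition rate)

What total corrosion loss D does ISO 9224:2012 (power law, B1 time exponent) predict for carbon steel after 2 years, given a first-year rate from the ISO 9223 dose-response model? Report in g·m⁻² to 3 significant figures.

carbon steel: temperature factor f = +0.150·(-12.4) = -1.8600
  Pd branch = 1.77·Pd^0.52·e^(0.02·RH+f) = 9.631 μm/a
  Sd branch = 0.102·Sd^0.62·e^(0.033·RH+0.04·T) = 16.45 μm/a
  sum: 9.631 + 16.45 → r_corr = 26.08 μm/a
ISO 9224: D(t) = r_corr · t^b with b = 0.523 (carbon steel, B1)
  D(2) = 26.08 × 2^0.523 = 26.08 × 1.437 = 37.48 μm
  Mass loss = 37.48 μm × 7.85 g/cm³ = 294.2 g·m⁻²

D(2) = 294 g·m⁻²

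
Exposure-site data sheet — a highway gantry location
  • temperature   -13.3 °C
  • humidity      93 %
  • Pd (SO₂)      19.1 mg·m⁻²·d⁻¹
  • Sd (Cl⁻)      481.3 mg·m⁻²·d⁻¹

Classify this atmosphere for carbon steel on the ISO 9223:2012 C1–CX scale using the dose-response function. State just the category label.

carbon steel: T≤10 °C ⇒ hinge +0.150·(-13.3−10) = -3.4950
  Pd branch = 1.77·Pd^0.52·e^(0.02·RH+f) = 1.6 μm/a
  Cl⁻ term: 0.102·481.3^0.62·exp(0.033·93+0.04·-13.3) = 59.36
  r_corr = 1.6 + 59.36 = 60.96 μm/a
ISO 9223 Table 2 (carbon steel): 50 < 61 ≤ 80 μm/a ⇒ C4

C4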